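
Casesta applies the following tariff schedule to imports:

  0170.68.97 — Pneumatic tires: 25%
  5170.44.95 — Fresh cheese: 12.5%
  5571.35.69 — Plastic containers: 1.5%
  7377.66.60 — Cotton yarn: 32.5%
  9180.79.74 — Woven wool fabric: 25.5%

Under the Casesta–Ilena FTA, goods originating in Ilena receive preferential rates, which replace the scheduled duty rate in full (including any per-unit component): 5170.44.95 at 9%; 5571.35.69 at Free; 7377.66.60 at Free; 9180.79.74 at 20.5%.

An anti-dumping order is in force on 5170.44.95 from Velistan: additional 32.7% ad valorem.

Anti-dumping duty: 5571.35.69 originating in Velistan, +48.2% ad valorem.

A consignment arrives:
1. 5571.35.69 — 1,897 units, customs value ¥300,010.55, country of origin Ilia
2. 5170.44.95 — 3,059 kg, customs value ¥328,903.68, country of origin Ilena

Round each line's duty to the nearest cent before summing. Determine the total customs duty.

Line 1 (5571.35.69, Ilia, 1,897 units, ¥300,010.55):
Base rate for 5571.35.69 is 1.5%.
5571.35.69 has an FTA preferential rate, but origin Ilia is not Ilena; base rate stands.
The additional-duty order on 5571.35.69 targets Velistan, not Ilia; it does not apply.
Duty = ¥300,010.55 × 1.5% = ¥4,500.16.
Line 2 (5170.44.95, Ilena, 3,059 kg, ¥328,903.68):
Base rate for 5170.44.95 is 12.5%.
Origin Ilena qualifies under the Casesta–Ilena agreement and 5170.44.95 is covered: preferential rate 9% applies instead.
The additional-duty order on 5170.44.95 targets Velistan, not Ilena; it does not apply.
Duty = ¥328,903.68 × 9% = ¥29,601.33.
Total = ¥4,500.16 + ¥29,601.33 = ¥34,101.49.

¥34,101.49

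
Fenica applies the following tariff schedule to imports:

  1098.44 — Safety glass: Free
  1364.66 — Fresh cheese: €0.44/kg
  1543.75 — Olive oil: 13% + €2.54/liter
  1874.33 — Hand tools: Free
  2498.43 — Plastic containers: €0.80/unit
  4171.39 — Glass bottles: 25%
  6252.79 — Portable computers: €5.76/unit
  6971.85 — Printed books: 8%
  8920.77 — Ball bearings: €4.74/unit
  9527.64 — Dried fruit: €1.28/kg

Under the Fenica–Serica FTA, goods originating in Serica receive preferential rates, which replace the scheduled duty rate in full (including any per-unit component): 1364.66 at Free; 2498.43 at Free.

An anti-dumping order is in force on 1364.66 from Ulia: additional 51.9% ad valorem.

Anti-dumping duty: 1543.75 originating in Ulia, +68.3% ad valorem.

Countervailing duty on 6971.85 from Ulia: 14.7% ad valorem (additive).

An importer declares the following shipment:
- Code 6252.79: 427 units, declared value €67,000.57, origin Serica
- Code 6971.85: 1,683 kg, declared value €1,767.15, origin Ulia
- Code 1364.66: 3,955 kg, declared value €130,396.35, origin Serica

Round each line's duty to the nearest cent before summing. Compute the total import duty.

€2,860.66

Line 1 (6252.79, Serica, 427 units, €67,000.57):
Base rate for 6252.79 is €5.76/unit.
Origin Serica is the FTA partner but 6252.79 is not on the preference list; base rate stands.
Duty = 427 × €5.76 = €2,459.52.
Line 2 (6971.85, Ulia, 1,683 kg, €1,767.15):
Base rate for 6971.85 is 8%.
Additional duty on 6971.85 from Ulia: +14.7%. Applied ad valorem rate: 8% + 14.7% = 22.7%.
Duty = €1,767.15 × 22.7% = €401.14.
Line 3 (1364.66, Serica, 3,955 kg, €130,396.35):
Base rate for 1364.66 is €0.44/kg.
Origin Serica qualifies under the Fenica–Serica agreement and 1364.66 is covered: preferential rate Free applies instead.
The additional-duty order on 1364.66 targets Ulia, not Serica; it does not apply.
Duty = €130,396.35 × 0% = €0.00.
Total = €2,459.52 + €401.14 + €0.00 = €2,860.66.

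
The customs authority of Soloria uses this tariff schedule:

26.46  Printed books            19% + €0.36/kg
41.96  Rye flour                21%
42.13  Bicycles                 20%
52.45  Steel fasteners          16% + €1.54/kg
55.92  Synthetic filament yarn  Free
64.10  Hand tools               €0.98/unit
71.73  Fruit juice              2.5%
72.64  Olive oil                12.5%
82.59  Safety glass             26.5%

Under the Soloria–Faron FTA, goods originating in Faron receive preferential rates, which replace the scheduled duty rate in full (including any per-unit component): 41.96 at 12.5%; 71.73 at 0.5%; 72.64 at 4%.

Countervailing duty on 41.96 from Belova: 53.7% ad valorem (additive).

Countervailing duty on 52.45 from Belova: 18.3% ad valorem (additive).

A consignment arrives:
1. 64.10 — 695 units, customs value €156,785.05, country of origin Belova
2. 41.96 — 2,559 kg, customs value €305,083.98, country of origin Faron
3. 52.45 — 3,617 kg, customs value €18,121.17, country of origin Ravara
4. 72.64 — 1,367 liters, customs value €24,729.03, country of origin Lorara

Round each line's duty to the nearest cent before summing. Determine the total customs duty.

Line 1 (64.10, Belova, 695 units, €156,785.05):
Base rate for 64.10 is €0.98/unit.
Duty = 695 × €0.98 = €681.10.
Line 2 (41.96, Faron, 2,559 kg, €305,083.98):
Base rate for 41.96 is 21%.
Origin Faron qualifies under the Soloria–Faron agreement and 41.96 is covered: preferential rate 12.5% applies instead.
The additional-duty order on 41.96 targets Belova, not Faron; it does not apply.
Duty = €305,083.98 × 12.5% = €38,135.50.
Line 3 (52.45, Ravara, 3,617 kg, €18,121.17):
Base rate for 52.45 is 16% + €1.54/kg.
The additional-duty order on 52.45 targets Belova, not Ravara; it does not apply.
Duty = €18,121.17 × 16% + 3,617 × €1.54 = €8,469.57.
Line 4 (72.64, Lorara, 1,367 liters, €24,729.03):
Base rate for 72.64 is 12.5%.
72.64 has an FTA preferential rate, but origin Lorara is not Faron; base rate stands.
Duty = €24,729.03 × 12.5% = €3,091.13.
Total = €681.10 + €38,135.50 + €8,469.57 + €3,091.13 = €50,377.30.

€50,377.30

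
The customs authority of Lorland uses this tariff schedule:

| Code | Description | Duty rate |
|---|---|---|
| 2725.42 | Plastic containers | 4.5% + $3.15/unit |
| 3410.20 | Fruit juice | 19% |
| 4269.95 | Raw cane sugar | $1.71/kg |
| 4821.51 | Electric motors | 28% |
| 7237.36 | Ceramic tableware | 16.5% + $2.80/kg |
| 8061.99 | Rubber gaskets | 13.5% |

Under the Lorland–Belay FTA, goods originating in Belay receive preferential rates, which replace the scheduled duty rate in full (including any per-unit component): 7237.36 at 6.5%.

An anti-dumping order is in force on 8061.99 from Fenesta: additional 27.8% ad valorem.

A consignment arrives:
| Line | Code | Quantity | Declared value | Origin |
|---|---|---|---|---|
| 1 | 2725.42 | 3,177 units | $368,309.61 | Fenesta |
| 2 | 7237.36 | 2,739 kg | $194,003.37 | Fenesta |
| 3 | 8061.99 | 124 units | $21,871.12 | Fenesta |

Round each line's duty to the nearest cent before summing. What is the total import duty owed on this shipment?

$75,294.01

Line 1 (2725.42, Fenesta, 3,177 units, $368,309.61):
Base rate for 2725.42 is 4.5% + $3.15/unit.
Duty = $368,309.61 × 4.5% + 3,177 × $3.15 = $26,581.48.
Line 2 (7237.36, Fenesta, 2,739 kg, $194,003.37):
Base rate for 7237.36 is 16.5% + $2.80/kg.
7237.36 has an FTA preferential rate, but origin Fenesta is not Belay; base rate stands.
Duty = $194,003.37 × 16.5% + 2,739 × $2.80 = $39,679.76.
Line 3 (8061.99, Fenesta, 124 units, $21,871.12):
Base rate for 8061.99 is 13.5%.
Additional duty on 8061.99 from Fenesta: +27.8%. Applied ad valorem rate: 13.5% + 27.8% = 41.3%.
Duty = $21,871.12 × 41.3% = $9,032.77.
Total = $26,581.48 + $39,679.76 + $9,032.77 = $75,294.01.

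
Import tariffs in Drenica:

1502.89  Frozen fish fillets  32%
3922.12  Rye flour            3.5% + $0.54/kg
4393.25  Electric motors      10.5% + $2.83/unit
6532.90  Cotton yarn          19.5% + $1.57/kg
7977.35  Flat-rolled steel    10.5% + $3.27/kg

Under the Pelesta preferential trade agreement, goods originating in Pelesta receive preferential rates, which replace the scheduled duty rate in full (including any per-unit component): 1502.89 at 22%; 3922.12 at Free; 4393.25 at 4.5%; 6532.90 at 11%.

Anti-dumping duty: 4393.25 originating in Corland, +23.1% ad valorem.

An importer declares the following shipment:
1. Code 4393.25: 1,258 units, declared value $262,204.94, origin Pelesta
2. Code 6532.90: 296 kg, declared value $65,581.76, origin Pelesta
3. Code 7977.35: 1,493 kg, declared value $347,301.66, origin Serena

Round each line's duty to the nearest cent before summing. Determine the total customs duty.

Line 1 (4393.25, Pelesta, 1,258 units, $262,204.94):
Base rate for 4393.25 is 10.5% + $2.83/unit.
Origin Pelesta qualifies under the Drenica–Pelesta agreement and 4393.25 is covered: preferential rate 4.5% applies instead.
The additional-duty order on 4393.25 targets Corland, not Pelesta; it does not apply.
Duty = $262,204.94 × 4.5% = $11,799.22.
Line 2 (6532.90, Pelesta, 296 kg, $65,581.76):
Base rate for 6532.90 is 19.5% + $1.57/kg.
Origin Pelesta qualifies under the Drenica–Pelesta agreement and 6532.90 is covered: preferential rate 11% applies instead.
Duty = $65,581.76 × 11% = $7,213.99.
Line 3 (7977.35, Serena, 1,493 kg, $347,301.66):
Base rate for 7977.35 is 10.5% + $3.27/kg.
Duty = $347,301.66 × 10.5% + 1,493 × $3.27 = $41,348.78.
Total = $11,799.22 + $7,213.99 + $41,348.78 = $60,361.99.

$60,361.99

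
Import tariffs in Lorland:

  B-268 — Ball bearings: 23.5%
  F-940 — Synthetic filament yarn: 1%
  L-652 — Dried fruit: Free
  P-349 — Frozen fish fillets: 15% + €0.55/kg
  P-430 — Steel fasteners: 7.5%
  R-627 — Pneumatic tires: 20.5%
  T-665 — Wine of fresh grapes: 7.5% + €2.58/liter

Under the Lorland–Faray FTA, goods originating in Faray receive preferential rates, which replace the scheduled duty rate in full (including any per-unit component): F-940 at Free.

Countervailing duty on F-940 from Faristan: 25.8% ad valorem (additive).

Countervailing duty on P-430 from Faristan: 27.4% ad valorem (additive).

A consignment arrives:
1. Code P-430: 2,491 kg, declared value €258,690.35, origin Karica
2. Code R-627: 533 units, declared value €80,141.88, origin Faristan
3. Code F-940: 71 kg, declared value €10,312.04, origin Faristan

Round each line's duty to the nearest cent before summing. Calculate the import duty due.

Line 1 (P-430, Karica, 2,491 kg, €258,690.35):
Base rate for P-430 is 7.5%.
The additional-duty order on P-430 targets Faristan, not Karica; it does not apply.
Duty = €258,690.35 × 7.5% = €19,401.78.
Line 2 (R-627, Faristan, 533 units, €80,141.88):
Base rate for R-627 is 20.5%.
Duty = €80,141.88 × 20.5% = €16,429.09.
Line 3 (F-940, Faristan, 71 kg, €10,312.04):
Base rate for F-940 is 1%.
F-940 has an FTA preferential rate, but origin Faristan is not Faray; base rate stands.
Additional duty on F-940 from Faristan: +25.8%. Applied ad valorem rate: 1% + 25.8% = 26.8%.
Duty = €10,312.04 × 26.8% = €2,763.63.
Total = €19,401.78 + €16,429.09 + €2,763.63 = €38,594.50.

€38,594.50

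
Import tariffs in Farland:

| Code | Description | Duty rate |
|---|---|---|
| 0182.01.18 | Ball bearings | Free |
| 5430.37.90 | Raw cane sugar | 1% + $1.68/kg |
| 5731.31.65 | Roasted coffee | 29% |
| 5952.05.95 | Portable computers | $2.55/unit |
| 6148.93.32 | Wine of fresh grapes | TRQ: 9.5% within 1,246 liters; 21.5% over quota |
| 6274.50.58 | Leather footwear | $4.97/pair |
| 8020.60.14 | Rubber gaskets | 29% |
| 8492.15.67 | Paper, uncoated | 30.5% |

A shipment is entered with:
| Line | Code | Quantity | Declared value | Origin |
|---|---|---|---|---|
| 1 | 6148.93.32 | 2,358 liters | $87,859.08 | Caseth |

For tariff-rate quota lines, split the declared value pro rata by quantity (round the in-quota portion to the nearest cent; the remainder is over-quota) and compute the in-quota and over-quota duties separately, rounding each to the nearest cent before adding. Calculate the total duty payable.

Line 1 (6148.93.32, Caseth, 2,358 liters, $87,859.08):
Code 6148.93.32 is under a tariff-rate quota (threshold 1,246 liters). In-quota: 1,246 liters at 9.5%; over-quota: 1,112 liters at 21.5%.
Pro-rata value split: in-quota = $87,859.08 × 1,246/2,358 = $46,425.96; over-quota = $87,859.08 − $46,425.96 = $41,433.12.
In-quota duty = $46,425.96 × 9.5% = $4,410.47. Over-quota duty = $41,433.12 × 21.5% = $8,908.12.
Line duty = $4,410.47 + $8,908.12 = $13,318.59.

$13,318.59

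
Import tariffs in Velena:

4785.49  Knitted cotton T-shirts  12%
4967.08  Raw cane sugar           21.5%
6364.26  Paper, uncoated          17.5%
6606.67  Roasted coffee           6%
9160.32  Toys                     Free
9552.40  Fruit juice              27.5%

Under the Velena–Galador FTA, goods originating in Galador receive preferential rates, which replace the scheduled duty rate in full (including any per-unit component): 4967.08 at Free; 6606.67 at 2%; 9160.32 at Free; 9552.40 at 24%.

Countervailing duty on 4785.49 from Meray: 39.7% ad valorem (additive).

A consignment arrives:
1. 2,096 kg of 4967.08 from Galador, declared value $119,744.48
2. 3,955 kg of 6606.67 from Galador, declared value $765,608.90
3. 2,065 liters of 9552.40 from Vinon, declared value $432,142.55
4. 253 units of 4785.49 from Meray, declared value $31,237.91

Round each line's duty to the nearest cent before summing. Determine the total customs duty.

Line 1 (4967.08, Galador, 2,096 kg, $119,744.48):
Base rate for 4967.08 is 21.5%.
Origin Galador qualifies under the Velena–Galador agreement and 4967.08 is covered: preferential rate Free applies instead.
Duty = $119,744.48 × 0% = $0.00.
Line 2 (6606.67, Galador, 3,955 kg, $765,608.90):
Base rate for 6606.67 is 6%.
Origin Galador qualifies under the Velena–Galador agreement and 6606.67 is covered: preferential rate 2% applies instead.
Duty = $765,608.90 × 2% = $15,312.18.
Line 3 (9552.40, Vinon, 2,065 liters, $432,142.55):
Base rate for 9552.40 is 27.5%.
9552.40 has an FTA preferential rate, but origin Vinon is not Galador; base rate stands.
Duty = $432,142.55 × 27.5% = $118,839.20.
Line 4 (4785.49, Meray, 253 units, $31,237.91):
Base rate for 4785.49 is 12%.
Additional duty on 4785.49 from Meray: +39.7%. Applied ad valorem rate: 12% + 39.7% = 51.7%.
Duty = $31,237.91 × 51.7% = $16,150.00.
Total = $0.00 + $15,312.18 + $118,839.20 + $16,150.00 = $150,301.38.

$150,301.38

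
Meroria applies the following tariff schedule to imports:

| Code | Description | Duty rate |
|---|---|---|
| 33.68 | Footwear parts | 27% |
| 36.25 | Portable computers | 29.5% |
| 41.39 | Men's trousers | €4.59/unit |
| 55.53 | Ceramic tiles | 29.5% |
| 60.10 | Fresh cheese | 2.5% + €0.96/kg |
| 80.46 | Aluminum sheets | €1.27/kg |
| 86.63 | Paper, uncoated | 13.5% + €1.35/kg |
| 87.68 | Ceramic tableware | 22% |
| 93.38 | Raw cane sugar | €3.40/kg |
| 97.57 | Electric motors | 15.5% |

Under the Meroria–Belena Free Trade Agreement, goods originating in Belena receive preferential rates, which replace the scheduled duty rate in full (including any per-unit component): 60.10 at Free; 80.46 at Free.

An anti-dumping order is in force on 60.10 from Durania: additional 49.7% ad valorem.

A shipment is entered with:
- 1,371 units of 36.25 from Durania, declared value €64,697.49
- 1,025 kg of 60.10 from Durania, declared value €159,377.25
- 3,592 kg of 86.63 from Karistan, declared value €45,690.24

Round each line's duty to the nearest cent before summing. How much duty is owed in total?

€114,282.06

Line 1 (36.25, Durania, 1,371 units, €64,697.49):
Base rate for 36.25 is 29.5%.
Duty = €64,697.49 × 29.5% = €19,085.76.
Line 2 (60.10, Durania, 1,025 kg, €159,377.25):
Base rate for 60.10 is 2.5% + €0.96/kg.
60.10 has an FTA preferential rate, but origin Durania is not Belena; base rate stands.
Additional duty on 60.10 from Durania: +49.7%. Applied ad valorem rate: 2.5% + 49.7% = 52.2%.
Duty = €159,377.25 × 52.2% + 1,025 × €0.96 = €84,178.92.
Line 3 (86.63, Karistan, 3,592 kg, €45,690.24):
Base rate for 86.63 is 13.5% + €1.35/kg.
Duty = €45,690.24 × 13.5% + 3,592 × €1.35 = €11,017.38.
Total = €19,085.76 + €84,178.92 + €11,017.38 = €114,282.06.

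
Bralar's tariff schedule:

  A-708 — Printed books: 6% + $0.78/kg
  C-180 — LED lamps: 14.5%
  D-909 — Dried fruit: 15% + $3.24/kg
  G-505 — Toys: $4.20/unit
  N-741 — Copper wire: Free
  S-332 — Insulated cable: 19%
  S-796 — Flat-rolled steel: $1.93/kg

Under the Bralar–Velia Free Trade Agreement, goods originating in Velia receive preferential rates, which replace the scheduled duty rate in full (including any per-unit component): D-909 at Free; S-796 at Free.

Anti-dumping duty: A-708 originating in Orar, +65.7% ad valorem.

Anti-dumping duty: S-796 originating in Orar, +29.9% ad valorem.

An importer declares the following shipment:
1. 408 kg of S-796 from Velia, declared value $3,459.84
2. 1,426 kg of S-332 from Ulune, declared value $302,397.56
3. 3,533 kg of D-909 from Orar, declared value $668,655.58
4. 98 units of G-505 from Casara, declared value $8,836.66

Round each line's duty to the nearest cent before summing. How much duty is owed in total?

$169,612.40

Line 1 (S-796, Velia, 408 kg, $3,459.84):
Base rate for S-796 is $1.93/kg.
Origin Velia qualifies under the Bralar–Velia agreement and S-796 is covered: preferential rate Free applies instead.
The additional-duty order on S-796 targets Orar, not Velia; it does not apply.
Duty = $3,459.84 × 0% = $0.00.
Line 2 (S-332, Ulune, 1,426 kg, $302,397.56):
Base rate for S-332 is 19%.
Duty = $302,397.56 × 19% = $57,455.54.
Line 3 (D-909, Orar, 3,533 kg, $668,655.58):
Base rate for D-909 is 15% + $3.24/kg.
D-909 has an FTA preferential rate, but origin Orar is not Velia; base rate stands.
Duty = $668,655.58 × 15% + 3,533 × $3.24 = $111,745.26.
Line 4 (G-505, Casara, 98 units, $8,836.66):
Base rate for G-505 is $4.20/unit.
Duty = 98 × $4.20 = $411.60.
Total = $0.00 + $57,455.54 + $111,745.26 + $411.60 = $169,612.40.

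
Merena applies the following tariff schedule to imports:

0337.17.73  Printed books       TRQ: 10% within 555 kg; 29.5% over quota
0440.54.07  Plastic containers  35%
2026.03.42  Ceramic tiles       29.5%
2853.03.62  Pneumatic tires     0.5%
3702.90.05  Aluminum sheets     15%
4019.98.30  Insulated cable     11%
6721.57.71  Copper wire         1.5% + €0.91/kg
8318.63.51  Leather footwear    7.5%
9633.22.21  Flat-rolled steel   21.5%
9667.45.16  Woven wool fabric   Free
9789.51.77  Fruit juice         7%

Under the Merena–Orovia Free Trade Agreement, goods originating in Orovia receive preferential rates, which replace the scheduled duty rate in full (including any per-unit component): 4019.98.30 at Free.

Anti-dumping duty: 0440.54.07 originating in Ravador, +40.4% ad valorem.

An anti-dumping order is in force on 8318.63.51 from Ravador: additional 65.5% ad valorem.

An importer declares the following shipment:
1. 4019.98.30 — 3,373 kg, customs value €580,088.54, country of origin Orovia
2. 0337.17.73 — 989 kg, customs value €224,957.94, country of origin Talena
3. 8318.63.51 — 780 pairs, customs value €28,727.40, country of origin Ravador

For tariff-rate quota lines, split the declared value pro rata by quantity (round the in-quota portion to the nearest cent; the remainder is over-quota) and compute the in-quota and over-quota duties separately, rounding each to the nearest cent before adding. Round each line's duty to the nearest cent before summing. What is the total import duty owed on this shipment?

€62,716.73

Line 1 (4019.98.30, Orovia, 3,373 kg, €580,088.54):
Base rate for 4019.98.30 is 11%.
Origin Orovia qualifies under the Merena–Orovia agreement and 4019.98.30 is covered: preferential rate Free applies instead.
Duty = €580,088.54 × 0% = €0.00.
Line 2 (0337.17.73, Talena, 989 kg, €224,957.94):
Code 0337.17.73 is under a tariff-rate quota (threshold 555 kg). In-quota: 555 kg at 10%; over-quota: 434 kg at 29.5%.
Pro-rata value split: in-quota = €224,957.94 × 555/989 = €126,240.30; over-quota = €224,957.94 − €126,240.30 = €98,717.64.
In-quota duty = €126,240.30 × 10% = €12,624.03. Over-quota duty = €98,717.64 × 29.5% = €29,121.70.
Line duty = €12,624.03 + €29,121.70 = €41,745.73.
Line 3 (8318.63.51, Ravador, 780 pairs, €28,727.40):
Base rate for 8318.63.51 is 7.5%.
Additional duty on 8318.63.51 from Ravador: +65.5%. Applied ad valorem rate: 7.5% + 65.5% = 73%.
Duty = €28,727.40 × 73% = €20,971.00.
Total = €0.00 + €41,745.73 + €20,971.00 = €62,716.73.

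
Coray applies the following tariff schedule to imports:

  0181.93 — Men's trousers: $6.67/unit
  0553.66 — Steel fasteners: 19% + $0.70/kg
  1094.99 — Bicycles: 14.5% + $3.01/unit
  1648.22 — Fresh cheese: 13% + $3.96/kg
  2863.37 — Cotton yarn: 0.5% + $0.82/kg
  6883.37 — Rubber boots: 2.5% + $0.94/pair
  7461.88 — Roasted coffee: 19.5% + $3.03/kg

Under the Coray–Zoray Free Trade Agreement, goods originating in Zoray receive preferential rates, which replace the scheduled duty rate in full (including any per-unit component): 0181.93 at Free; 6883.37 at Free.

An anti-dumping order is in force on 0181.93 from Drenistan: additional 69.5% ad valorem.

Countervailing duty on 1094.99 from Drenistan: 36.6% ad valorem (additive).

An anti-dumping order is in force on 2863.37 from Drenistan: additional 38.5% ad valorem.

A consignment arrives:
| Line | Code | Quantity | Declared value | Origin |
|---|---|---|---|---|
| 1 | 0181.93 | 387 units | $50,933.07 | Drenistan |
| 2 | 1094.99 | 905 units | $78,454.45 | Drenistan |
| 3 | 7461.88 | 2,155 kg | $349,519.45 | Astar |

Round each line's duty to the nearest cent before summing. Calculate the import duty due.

Line 1 (0181.93, Drenistan, 387 units, $50,933.07):
Base rate for 0181.93 is $6.67/unit.
0181.93 has an FTA preferential rate, but origin Drenistan is not Zoray; base rate stands.
Additional duty on 0181.93 from Drenistan: +69.5% ad valorem. Applied ad valorem rate = 69.5%.
Duty = $50,933.07 × 69.5% + 387 × $6.67 = $37,979.77.
Line 2 (1094.99, Drenistan, 905 units, $78,454.45):
Base rate for 1094.99 is 14.5% + $3.01/unit.
Additional duty on 1094.99 from Drenistan: +36.6%. Applied ad valorem rate: 14.5% + 36.6% = 51.1%.
Duty = $78,454.45 × 51.1% + 905 × $3.01 = $42,814.27.
Line 3 (7461.88, Astar, 2,155 kg, $349,519.45):
Base rate for 7461.88 is 19.5% + $3.03/kg.
Duty = $349,519.45 × 19.5% + 2,155 × $3.03 = $74,685.94.
Total = $37,979.77 + $42,814.27 + $74,685.94 = $155,479.98.

$155,479.98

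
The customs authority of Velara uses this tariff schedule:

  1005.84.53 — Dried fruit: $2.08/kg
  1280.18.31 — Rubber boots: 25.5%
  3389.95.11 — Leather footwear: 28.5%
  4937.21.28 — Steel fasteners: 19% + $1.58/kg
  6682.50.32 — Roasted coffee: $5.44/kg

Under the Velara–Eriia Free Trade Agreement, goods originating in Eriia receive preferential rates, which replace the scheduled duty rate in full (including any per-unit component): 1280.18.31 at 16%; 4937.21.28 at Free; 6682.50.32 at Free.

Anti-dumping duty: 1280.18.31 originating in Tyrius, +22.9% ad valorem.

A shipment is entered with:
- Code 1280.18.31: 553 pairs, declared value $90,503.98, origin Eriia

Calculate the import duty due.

Line 1 (1280.18.31, Eriia, 553 pairs, $90,503.98):
Base rate for 1280.18.31 is 25.5%.
Origin Eriia qualifies under the Velara–Eriia agreement and 1280.18.31 is covered: preferential rate 16% applies instead.
The additional-duty order on 1280.18.31 targets Tyrius, not Eriia; it does not apply.
Duty = $90,503.98 × 16% = $14,480.64.

$14,480.64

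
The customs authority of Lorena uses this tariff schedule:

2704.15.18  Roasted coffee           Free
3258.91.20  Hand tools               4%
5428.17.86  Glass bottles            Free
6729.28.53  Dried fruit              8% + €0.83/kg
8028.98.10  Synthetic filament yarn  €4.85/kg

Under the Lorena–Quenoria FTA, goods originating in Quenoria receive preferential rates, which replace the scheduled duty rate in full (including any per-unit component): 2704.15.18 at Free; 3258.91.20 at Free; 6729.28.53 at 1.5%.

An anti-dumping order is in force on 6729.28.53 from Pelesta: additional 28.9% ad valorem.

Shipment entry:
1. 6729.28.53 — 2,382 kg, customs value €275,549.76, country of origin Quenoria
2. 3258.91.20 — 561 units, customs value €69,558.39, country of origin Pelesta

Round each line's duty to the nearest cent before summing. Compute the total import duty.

Line 1 (6729.28.53, Quenoria, 2,382 kg, €275,549.76):
Base rate for 6729.28.53 is 8% + €0.83/kg.
Origin Quenoria qualifies under the Lorena–Quenoria agreement and 6729.28.53 is covered: preferential rate 1.5% applies instead.
The additional-duty order on 6729.28.53 targets Pelesta, not Quenoria; it does not apply.
Duty = €275,549.76 × 1.5% = €4,133.25.
Line 2 (3258.91.20, Pelesta, 561 units, €69,558.39):
Base rate for 3258.91.20 is 4%.
3258.91.20 has an FTA preferential rate, but origin Pelesta is not Quenoria; base rate stands.
Duty = €69,558.39 × 4% = €2,782.34.
Total = €4,133.25 + €2,782.34 = €6,915.59.

€6,915.59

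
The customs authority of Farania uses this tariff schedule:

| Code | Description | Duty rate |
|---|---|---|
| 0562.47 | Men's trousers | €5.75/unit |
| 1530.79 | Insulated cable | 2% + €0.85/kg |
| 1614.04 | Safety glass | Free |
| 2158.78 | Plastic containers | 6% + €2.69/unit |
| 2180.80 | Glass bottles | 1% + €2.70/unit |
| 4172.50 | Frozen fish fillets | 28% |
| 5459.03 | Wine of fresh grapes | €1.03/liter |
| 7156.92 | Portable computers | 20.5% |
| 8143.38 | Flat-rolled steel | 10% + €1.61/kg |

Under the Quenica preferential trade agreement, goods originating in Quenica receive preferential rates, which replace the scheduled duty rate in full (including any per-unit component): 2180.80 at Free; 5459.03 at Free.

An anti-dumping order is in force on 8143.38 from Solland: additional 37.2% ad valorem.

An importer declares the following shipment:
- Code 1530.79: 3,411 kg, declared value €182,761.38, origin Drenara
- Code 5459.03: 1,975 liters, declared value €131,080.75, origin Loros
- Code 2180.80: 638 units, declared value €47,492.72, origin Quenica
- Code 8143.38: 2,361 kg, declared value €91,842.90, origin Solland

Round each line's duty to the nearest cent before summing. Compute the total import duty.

Line 1 (1530.79, Drenara, 3,411 kg, €182,761.38):
Base rate for 1530.79 is 2% + €0.85/kg.
Duty = €182,761.38 × 2% + 3,411 × €0.85 = €6,554.58.
Line 2 (5459.03, Loros, 1,975 liters, €131,080.75):
Base rate for 5459.03 is €1.03/liter.
5459.03 has an FTA preferential rate, but origin Loros is not Quenica; base rate stands.
Duty = 1,975 × €1.03 = €2,034.25.
Line 3 (2180.80, Quenica, 638 units, €47,492.72):
Base rate for 2180.80 is 1% + €2.70/unit.
Origin Quenica qualifies under the Farania–Quenica agreement and 2180.80 is covered: preferential rate Free applies instead.
Duty = €47,492.72 × 0% = €0.00.
Line 4 (8143.38, Solland, 2,361 kg, €91,842.90):
Base rate for 8143.38 is 10% + €1.61/kg.
Additional duty on 8143.38 from Solland: +37.2%. Applied ad valorem rate: 10% + 37.2% = 47.2%.
Duty = €91,842.90 × 47.2% + 2,361 × €1.61 = €47,151.06.
Total = €6,554.58 + €2,034.25 + €0.00 + €47,151.06 = €55,739.89.

€55,739.89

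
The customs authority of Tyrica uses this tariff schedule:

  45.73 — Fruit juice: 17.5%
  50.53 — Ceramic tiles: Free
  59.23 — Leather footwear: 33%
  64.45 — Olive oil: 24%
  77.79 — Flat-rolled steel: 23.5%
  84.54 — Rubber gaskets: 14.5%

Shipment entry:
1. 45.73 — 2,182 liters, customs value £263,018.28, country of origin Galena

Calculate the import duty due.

Line 1 (45.73, Galena, 2,182 liters, £263,018.28):
Base rate for 45.73 is 17.5%.
Duty = £263,018.28 × 17.5% = £46,028.20.

£46,028.20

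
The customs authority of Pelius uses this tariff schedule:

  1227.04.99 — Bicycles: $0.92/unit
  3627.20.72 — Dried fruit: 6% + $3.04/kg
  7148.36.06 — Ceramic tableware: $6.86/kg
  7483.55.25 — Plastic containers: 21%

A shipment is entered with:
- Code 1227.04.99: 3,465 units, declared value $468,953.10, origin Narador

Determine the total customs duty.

$3,187.80

Line 1 (1227.04.99, Narador, 3,465 units, $468,953.10):
Base rate for 1227.04.99 is $0.92/unit.
Duty = 3,465 × $0.92 = $3,187.80.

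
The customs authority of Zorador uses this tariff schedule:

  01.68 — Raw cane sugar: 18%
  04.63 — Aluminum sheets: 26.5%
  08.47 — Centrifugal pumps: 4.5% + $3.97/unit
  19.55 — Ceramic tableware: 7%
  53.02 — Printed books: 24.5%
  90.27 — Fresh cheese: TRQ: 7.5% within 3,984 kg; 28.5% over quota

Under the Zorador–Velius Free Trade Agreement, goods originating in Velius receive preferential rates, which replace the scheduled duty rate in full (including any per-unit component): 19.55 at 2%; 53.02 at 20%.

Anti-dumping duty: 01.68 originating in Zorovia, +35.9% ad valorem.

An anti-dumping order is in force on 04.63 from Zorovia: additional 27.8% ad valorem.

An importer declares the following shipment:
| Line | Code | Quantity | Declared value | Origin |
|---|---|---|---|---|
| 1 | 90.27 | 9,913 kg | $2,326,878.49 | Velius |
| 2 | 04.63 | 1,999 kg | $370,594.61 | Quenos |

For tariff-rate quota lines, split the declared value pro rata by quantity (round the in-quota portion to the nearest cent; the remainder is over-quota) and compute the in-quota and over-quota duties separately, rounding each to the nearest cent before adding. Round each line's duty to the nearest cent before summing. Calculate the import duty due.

$564,983.43

Line 1 (90.27, Velius, 9,913 kg, $2,326,878.49):
Code 90.27 is under a tariff-rate quota (threshold 3,984 kg). In-quota: 3,984 kg at 7.5%; over-quota: 5,929 kg at 28.5%.
Pro-rata value split: in-quota = $2,326,878.49 × 3,984/9,913 = $935,164.32; over-quota = $2,326,878.49 − $935,164.32 = $1,391,714.17.
In-quota duty = $935,164.32 × 7.5% = $70,137.32. Over-quota duty = $1,391,714.17 × 28.5% = $396,638.54.
Line duty = $70,137.32 + $396,638.54 = $466,775.86.
Line 2 (04.63, Quenos, 1,999 kg, $370,594.61):
Base rate for 04.63 is 26.5%.
The additional-duty order on 04.63 targets Zorovia, not Quenos; it does not apply.
Duty = $370,594.61 × 26.5% = $98,207.57.
Total = $466,775.86 + $98,207.57 = $564,983.43.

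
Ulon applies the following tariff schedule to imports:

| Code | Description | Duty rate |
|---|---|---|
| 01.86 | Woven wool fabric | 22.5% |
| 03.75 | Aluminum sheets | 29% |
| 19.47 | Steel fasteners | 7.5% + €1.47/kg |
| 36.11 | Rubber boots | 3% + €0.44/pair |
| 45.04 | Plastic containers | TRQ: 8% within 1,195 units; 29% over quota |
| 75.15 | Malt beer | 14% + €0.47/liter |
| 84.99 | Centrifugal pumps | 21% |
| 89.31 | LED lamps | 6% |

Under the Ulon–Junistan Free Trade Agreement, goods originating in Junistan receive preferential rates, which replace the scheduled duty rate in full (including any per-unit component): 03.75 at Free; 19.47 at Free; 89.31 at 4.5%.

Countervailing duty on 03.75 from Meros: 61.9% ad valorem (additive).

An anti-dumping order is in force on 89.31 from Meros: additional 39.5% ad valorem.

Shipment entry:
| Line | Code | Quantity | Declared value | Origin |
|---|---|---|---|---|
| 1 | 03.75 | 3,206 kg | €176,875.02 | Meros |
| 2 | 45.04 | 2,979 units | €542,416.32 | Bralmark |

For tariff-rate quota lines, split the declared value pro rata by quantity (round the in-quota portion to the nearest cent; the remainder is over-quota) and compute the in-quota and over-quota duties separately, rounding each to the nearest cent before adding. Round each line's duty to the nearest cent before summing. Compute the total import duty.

€272,387.15

Line 1 (03.75, Meros, 3,206 kg, €176,875.02):
Base rate for 03.75 is 29%.
03.75 has an FTA preferential rate, but origin Meros is not Junistan; base rate stands.
Additional duty on 03.75 from Meros: +61.9%. Applied ad valorem rate: 29% + 61.9% = 90.9%.
Duty = €176,875.02 × 90.9% = €160,779.39.
Line 2 (45.04, Bralmark, 2,979 units, €542,416.32):
Code 45.04 is under a tariff-rate quota (threshold 1,195 units). In-quota: 1,195 units at 8%; over-quota: 1,784 units at 29%.
Pro-rata value split: in-quota = €542,416.32 × 1,195/2,979 = €217,585.60; over-quota = €542,416.32 − €217,585.60 = €324,830.72.
In-quota duty = €217,585.60 × 8% = €17,406.85. Over-quota duty = €324,830.72 × 29% = €94,200.91.
Line duty = €17,406.85 + €94,200.91 = €111,607.76.
Total = €160,779.39 + €111,607.76 = €272,387.15.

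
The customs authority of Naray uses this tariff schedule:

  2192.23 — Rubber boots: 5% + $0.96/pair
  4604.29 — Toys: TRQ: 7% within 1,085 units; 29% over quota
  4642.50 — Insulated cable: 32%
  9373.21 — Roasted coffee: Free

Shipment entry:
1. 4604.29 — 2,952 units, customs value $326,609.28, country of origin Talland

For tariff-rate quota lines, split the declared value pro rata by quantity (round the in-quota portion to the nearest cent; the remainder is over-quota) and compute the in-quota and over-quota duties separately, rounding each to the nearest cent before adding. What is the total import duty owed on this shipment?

Line 1 (4604.29, Talland, 2,952 units, $326,609.28):
Code 4604.29 is under a tariff-rate quota (threshold 1,085 units). In-quota: 1,085 units at 7%; over-quota: 1,867 units at 29%.
Pro-rata value split: in-quota = $326,609.28 × 1,085/2,952 = $120,044.40; over-quota = $326,609.28 − $120,044.40 = $206,564.88.
In-quota duty = $120,044.40 × 7% = $8,403.11. Over-quota duty = $206,564.88 × 29% = $59,903.82.
Line duty = $8,403.11 + $59,903.82 = $68,306.93.

$68,306.93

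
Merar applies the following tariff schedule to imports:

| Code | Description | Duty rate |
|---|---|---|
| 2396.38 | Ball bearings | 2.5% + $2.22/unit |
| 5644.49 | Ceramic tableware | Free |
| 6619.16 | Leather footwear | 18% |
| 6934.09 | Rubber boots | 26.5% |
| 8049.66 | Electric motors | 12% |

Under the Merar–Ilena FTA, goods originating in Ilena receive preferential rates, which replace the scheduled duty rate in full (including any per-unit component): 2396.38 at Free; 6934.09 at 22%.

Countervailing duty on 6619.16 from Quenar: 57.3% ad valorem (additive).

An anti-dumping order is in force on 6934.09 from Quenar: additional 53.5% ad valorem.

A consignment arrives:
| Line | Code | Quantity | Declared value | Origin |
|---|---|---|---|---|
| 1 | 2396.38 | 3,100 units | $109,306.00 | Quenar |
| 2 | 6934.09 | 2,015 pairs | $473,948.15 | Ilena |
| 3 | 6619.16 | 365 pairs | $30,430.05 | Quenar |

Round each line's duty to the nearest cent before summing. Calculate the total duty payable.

Line 1 (2396.38, Quenar, 3,100 units, $109,306.00):
Base rate for 2396.38 is 2.5% + $2.22/unit.
2396.38 has an FTA preferential rate, but origin Quenar is not Ilena; base rate stands.
Duty = $109,306.00 × 2.5% + 3,100 × $2.22 = $9,614.65.
Line 2 (6934.09, Ilena, 2,015 pairs, $473,948.15):
Base rate for 6934.09 is 26.5%.
Origin Ilena qualifies under the Merar–Ilena agreement and 6934.09 is covered: preferential rate 22% applies instead.
The additional-duty order on 6934.09 targets Quenar, not Ilena; it does not apply.
Duty = $473,948.15 × 22% = $104,268.59.
Line 3 (6619.16, Quenar, 365 pairs, $30,430.05):
Base rate for 6619.16 is 18%.
Additional duty on 6619.16 from Quenar: +57.3%. Applied ad valorem rate: 18% + 57.3% = 75.3%.
Duty = $30,430.05 × 75.3% = $22,913.83.
Total = $9,614.65 + $104,268.59 + $22,913.83 = $136,797.07.

$136,797.07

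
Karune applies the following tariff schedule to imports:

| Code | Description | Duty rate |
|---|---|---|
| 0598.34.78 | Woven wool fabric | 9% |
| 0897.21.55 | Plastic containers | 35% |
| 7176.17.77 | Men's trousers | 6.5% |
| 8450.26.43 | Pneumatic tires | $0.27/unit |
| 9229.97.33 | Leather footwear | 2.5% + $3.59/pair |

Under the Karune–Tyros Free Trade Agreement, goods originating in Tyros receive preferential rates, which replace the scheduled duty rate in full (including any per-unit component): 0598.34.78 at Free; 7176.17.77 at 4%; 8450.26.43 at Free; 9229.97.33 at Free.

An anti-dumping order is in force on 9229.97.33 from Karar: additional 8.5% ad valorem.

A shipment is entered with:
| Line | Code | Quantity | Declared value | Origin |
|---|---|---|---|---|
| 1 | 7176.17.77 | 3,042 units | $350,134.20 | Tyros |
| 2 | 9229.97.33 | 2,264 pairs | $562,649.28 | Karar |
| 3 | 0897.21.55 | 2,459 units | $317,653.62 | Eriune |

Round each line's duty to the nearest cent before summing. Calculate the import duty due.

Line 1 (7176.17.77, Tyros, 3,042 units, $350,134.20):
Base rate for 7176.17.77 is 6.5%.
Origin Tyros qualifies under the Karune–Tyros agreement and 7176.17.77 is covered: preferential rate 4% applies instead.
Duty = $350,134.20 × 4% = $14,005.37.
Line 2 (9229.97.33, Karar, 2,264 pairs, $562,649.28):
Base rate for 9229.97.33 is 2.5% + $3.59/pair.
9229.97.33 has an FTA preferential rate, but origin Karar is not Tyros; base rate stands.
Additional duty on 9229.97.33 from Karar: +8.5%. Applied ad valorem rate: 2.5% + 8.5% = 11%.
Duty = $562,649.28 × 11% + 2,264 × $3.59 = $70,019.18.
Line 3 (0897.21.55, Eriune, 2,459 units, $317,653.62):
Base rate for 0897.21.55 is 35%.
Duty = $317,653.62 × 35% = $111,178.77.
Total = $14,005.37 + $70,019.18 + $111,178.77 = $195,203.32.

$195,203.32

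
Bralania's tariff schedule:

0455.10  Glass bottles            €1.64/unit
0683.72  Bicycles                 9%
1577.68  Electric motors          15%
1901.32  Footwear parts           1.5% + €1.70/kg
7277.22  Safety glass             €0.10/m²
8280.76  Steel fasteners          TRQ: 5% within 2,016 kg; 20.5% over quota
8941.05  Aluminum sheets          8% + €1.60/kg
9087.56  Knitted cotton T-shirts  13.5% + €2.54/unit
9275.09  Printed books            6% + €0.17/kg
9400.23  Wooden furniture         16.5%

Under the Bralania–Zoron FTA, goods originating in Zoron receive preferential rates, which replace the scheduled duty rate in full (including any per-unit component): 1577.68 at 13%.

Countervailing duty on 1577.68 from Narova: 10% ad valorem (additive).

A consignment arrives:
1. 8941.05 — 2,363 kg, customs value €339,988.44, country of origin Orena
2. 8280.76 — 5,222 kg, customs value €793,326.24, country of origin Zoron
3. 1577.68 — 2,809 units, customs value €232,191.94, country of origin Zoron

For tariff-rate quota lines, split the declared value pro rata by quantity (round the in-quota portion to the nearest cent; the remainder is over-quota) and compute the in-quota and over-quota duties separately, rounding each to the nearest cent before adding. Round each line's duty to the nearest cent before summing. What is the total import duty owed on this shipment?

Line 1 (8941.05, Orena, 2,363 kg, €339,988.44):
Base rate for 8941.05 is 8% + €1.60/kg.
Duty = €339,988.44 × 8% + 2,363 × €1.60 = €30,979.88.
Line 2 (8280.76, Zoron, 5,222 kg, €793,326.24):
Code 8280.76 is under a tariff-rate quota (threshold 2,016 kg). In-quota: 2,016 kg at 5%; over-quota: 3,206 kg at 20.5%.
Pro-rata value split: in-quota = €793,326.24 × 2,016/5,222 = €306,270.72; over-quota = €793,326.24 − €306,270.72 = €487,055.52.
In-quota duty = €306,270.72 × 5% = €15,313.54. Over-quota duty = €487,055.52 × 20.5% = €99,846.38.
Line duty = €15,313.54 + €99,846.38 = €115,159.92.
Line 3 (1577.68, Zoron, 2,809 units, €232,191.94):
Base rate for 1577.68 is 15%.
Origin Zoron qualifies under the Bralania–Zoron agreement and 1577.68 is covered: preferential rate 13% applies instead.
The additional-duty order on 1577.68 targets Narova, not Zoron; it does not apply.
Duty = €232,191.94 × 13% = €30,184.95.
Total = €30,979.88 + €115,159.92 + €30,184.95 = €176,324.75.

€176,324.75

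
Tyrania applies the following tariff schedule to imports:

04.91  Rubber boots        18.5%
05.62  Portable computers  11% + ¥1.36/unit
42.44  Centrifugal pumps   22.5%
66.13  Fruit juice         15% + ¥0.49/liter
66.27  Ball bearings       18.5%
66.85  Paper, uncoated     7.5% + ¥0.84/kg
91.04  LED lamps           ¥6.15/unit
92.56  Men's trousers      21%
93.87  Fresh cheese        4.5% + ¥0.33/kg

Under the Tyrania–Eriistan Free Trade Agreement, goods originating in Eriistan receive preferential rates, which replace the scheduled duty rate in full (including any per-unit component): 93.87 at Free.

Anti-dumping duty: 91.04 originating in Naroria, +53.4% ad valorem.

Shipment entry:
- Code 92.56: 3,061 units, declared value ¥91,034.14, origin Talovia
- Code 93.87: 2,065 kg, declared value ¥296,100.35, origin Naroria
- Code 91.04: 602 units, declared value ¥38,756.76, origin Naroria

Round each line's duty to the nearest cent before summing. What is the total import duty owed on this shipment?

¥57,521.55

Line 1 (92.56, Talovia, 3,061 units, ¥91,034.14):
Base rate for 92.56 is 21%.
Duty = ¥91,034.14 × 21% = ¥19,117.17.
Line 2 (93.87, Naroria, 2,065 kg, ¥296,100.35):
Base rate for 93.87 is 4.5% + ¥0.33/kg.
93.87 has an FTA preferential rate, but origin Naroria is not Eriistan; base rate stands.
Duty = ¥296,100.35 × 4.5% + 2,065 × ¥0.33 = ¥14,005.97.
Line 3 (91.04, Naroria, 602 units, ¥38,756.76):
Base rate for 91.04 is ¥6.15/unit.
Additional duty on 91.04 from Naroria: +53.4% ad valorem. Applied ad valorem rate = 53.4%.
Duty = ¥38,756.76 × 53.4% + 602 × ¥6.15 = ¥24,398.41.
Total = ¥19,117.17 + ¥14,005.97 + ¥24,398.41 = ¥57,521.55.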